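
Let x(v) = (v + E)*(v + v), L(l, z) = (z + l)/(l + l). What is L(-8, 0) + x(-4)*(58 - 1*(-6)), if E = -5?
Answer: 9217/2 ≈ 4608.5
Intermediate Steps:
L(l, z) = (l + z)/(2*l) (L(l, z) = (l + z)/((2*l)) = (l + z)*(1/(2*l)) = (l + z)/(2*l))
x(v) = 2*v*(-5 + v) (x(v) = (v - 5)*(v + v) = (-5 + v)*(2*v) = 2*v*(-5 + v))
L(-8, 0) + x(-4)*(58 - 1*(-6)) = (1/2)*(-8 + 0)/(-8) + (2*(-4)*(-5 - 4))*(58 - 1*(-6)) = (1/2)*(-1/8)*(-8) + (2*(-4)*(-9))*(58 + 6) = 1/2 + 72*64 = 1/2 + 4608 = 9217/2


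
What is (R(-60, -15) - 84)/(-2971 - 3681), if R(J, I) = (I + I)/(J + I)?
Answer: 209/16630 ≈ 0.012568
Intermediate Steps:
R(J, I) = 2*I/(I + J) (R(J, I) = (2*I)/(I + J) = 2*I/(I + J))
(R(-60, -15) - 84)/(-2971 - 3681) = (2*(-15)/(-15 - 60) - 84)/(-2971 - 3681) = (2*(-15)/(-75) - 84)/(-6652) = (2*(-15)*(-1/75) - 84)*(-1/6652) = (2/5 - 84)*(-1/6652) = -418/5*(-1/6652) = 209/16630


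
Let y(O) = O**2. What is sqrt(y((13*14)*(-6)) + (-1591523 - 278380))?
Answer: 3*I*sqrt(75271) ≈ 823.07*I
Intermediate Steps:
sqrt(y((13*14)*(-6)) + (-1591523 - 278380)) = sqrt(((13*14)*(-6))**2 + (-1591523 - 278380)) = sqrt((182*(-6))**2 - 1869903) = sqrt((-1092)**2 - 1869903) = sqrt(1192464 - 1869903) = sqrt(-677439) = 3*I*sqrt(75271)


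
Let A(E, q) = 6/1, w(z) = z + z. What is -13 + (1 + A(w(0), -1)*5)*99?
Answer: 3056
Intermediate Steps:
w(z) = 2*z
A(E, q) = 6 (A(E, q) = 6*1 = 6)
-13 + (1 + A(w(0), -1)*5)*99 = -13 + (1 + 6*5)*99 = -13 + (1 + 30)*99 = -13 + 31*99 = -13 + 3069 = 3056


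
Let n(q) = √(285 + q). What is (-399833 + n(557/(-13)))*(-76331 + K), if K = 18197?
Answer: 23243891622 - 116268*√10231/13 ≈ 2.3243e+10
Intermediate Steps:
(-399833 + n(557/(-13)))*(-76331 + K) = (-399833 + √(285 + 557/(-13)))*(-76331 + 18197) = (-399833 + √(285 + 557*(-1/13)))*(-58134) = (-399833 + √(285 - 557/13))*(-58134) = (-399833 + √(3148/13))*(-58134) = (-399833 + 2*√10231/13)*(-58134) = 23243891622 - 116268*√10231/13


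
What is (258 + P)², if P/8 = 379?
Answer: 10824100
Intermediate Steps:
P = 3032 (P = 8*379 = 3032)
(258 + P)² = (258 + 3032)² = 3290² = 10824100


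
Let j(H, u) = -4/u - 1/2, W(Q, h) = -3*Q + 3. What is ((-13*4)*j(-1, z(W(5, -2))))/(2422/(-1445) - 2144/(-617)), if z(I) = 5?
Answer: 2318069/61681 ≈ 37.582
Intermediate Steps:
W(Q, h) = 3 - 3*Q
j(H, u) = -1/2 - 4/u (j(H, u) = -4/u - 1*1/2 = -4/u - 1/2 = -1/2 - 4/u)
((-13*4)*j(-1, z(W(5, -2))))/(2422/(-1445) - 2144/(-617)) = ((-13*4)*((1/2)*(-8 - 1*5)/5))/(2422/(-1445) - 2144/(-617)) = (-26*(-8 - 5)/5)/(2422*(-1/1445) - 2144*(-1/617)) = (-26*(-13)/5)/(-2422/1445 + 2144/617) = (-52*(-13/10))/(1603706/891565) = (338/5)*(891565/1603706) = 2318069/61681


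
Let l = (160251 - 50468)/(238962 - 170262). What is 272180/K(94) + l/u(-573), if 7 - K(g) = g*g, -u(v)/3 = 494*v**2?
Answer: -112327314388074347/3643683807137400 ≈ -30.828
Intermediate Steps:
u(v) = -1482*v**2
l = 109783/68700 ≈ 1.5980
K(g) = 7 - g**2 (K(g) = 7 - g*g = 7 - g**2)
272180/K(94) + l/u(-573) = 272180/(7 - 1*94**2) + 109783/(68700*((-1482*(-573)**2))) = 272180/(7 - 1*8836) + 109783/(68700*((-1482*328329))) = 272180/(7 - 8836) + (109783/68700)/(-486583578) = 272180/(-8829) + (109783/68700)*(-1/486583578) = 272180*(-1/8829) - 109783/33428291808600 = -272180/8829 - 109783/33428291808600 = -112327314388074347/3643683807137400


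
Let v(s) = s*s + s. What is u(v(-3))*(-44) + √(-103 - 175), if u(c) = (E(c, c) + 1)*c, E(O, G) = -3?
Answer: 528 + I*√278 ≈ 528.0 + 16.673*I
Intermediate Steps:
v(s) = s + s² (v(s) = s² + s = s + s²)
u(c) = -2*c (u(c) = (-3 + 1)*c = -2*c)
u(v(-3))*(-44) + √(-103 - 175) = -(-6)*(1 - 3)*(-44) + √(-103 - 175) = -(-6)*(-2)*(-44) + √(-278) = -2*6*(-44) + I*√278 = -12*(-44) + I*√278 = 528 + I*√278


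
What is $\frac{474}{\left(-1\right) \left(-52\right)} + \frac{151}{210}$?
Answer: $\frac{13424}{1365} \approx 9.8344$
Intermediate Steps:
$\frac{474}{\left(-1\right) \left(-52\right)} + \frac{151}{210} = \frac{474}{52} + 151 \cdot \frac{1}{210} = 474 \cdot \frac{1}{52} + \frac{151}{210} = \frac{237}{26} + \frac{151}{210} = \frac{13424}{1365}$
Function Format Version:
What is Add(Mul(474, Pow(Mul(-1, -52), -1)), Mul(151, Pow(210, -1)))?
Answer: Rational(13424, 1365) ≈ 9.8344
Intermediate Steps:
Add(Mul(474, Pow(Mul(-1, -52), -1)), Mul(151, Pow(210, -1))) = Add(Mul(474, Pow(52, -1)), Mul(151, Rational(1, 210))) = Add(Mul(474, Rational(1, 52)), Rational(151, 210)) = Add(Rational(237, 26), Rational(151, 210)) = Rational(13424, 1365)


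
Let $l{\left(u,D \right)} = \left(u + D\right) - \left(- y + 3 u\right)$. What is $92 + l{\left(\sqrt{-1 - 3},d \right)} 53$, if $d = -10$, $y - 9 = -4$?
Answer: $-173 - 212 i \approx -173.0 - 212.0 i$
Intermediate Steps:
$y = 5$ ($y = 9 - 4 = 5$)
$l{\left(u,D \right)} = 5 + D - 2 u$ ($l{\left(u,D \right)} = \left(u + D\right) - \left(-5 + 3 u\right) = \left(D + u\right) - \left(-5 + 3 u\right) = 5 + D - 2 u$)
$92 + l{\left(\sqrt{-1 - 3},d \right)} 53 = 92 + \left(5 - 10 - 2 \sqrt{-1 - 3}\right) 53 = 92 + \left(5 - 10 - 2 \sqrt{-4}\right) 53 = 92 + \left(5 - 10 - 2 \cdot 2 i\right) 53 = 92 + \left(5 - 10 - 4 i\right) 53 = 92 + \left(-5 - 4 i\right) 53 = 92 - \left(265 + 212 i\right) = -173 - 212 i$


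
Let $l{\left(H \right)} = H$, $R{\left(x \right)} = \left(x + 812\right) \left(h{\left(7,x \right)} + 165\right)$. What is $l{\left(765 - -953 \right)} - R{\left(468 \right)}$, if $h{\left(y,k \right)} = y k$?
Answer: $-4402762$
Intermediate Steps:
$h{\left(y,k \right)} = k y$
$R{\left(x \right)} = \left(165 + 7 x\right) \left(812 + x\right)$ ($R{\left(x \right)} = \left(x + 812\right) \left(x 7 + 165\right) = \left(812 + x\right) \left(7 x + 165\right) = \left(812 + x\right) \left(165 + 7 x\right) = \left(165 + 7 x\right) \left(812 + x\right)$)
$l{\left(765 - -953 \right)} - R{\left(468 \right)} = \left(765 - -953\right) - \left(133980 + 7 \cdot 468^{2} + 5849 \cdot 468\right) = \left(765 + 953\right) - \left(133980 + 7 \cdot 219024 + 2737332\right) = 1718 - \left(133980 + 1533168 + 2737332\right) = 1718 - 4404480 = -4402762$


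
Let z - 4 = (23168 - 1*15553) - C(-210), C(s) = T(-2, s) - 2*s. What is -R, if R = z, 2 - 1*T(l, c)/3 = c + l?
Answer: -6557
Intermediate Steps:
T(l, c) = 6 - 3*c - 3*l (T(l, c) = 6 - 3*(c + l) = 6 + (-3*c - 3*l) = 6 - 3*c - 3*l)
C(s) = 12 - 5*s (C(s) = (6 - 3*s - 3*(-2)) - 2*s = (6 - 3*s + 6) - 2*s = (12 - 3*s) - 2*s = 12 - 5*s)
z = 6557 (z = 4 + ((23168 - 1*15553) - (12 - 5*(-210))) = 4 + ((23168 - 15553) - (12 + 1050)) = 4 + (7615 - 1*1062) = 4 + (7615 - 1062) = 4 + 6553 = 6557)
R = 6557
-R = -1*6557 = -6557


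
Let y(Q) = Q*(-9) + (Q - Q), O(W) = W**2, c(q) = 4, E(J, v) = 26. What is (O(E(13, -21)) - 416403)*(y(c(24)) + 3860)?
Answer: -1589740048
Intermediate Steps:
y(Q) = -9*Q (y(Q) = -9*Q + 0 = -9*Q)
(O(E(13, -21)) - 416403)*(y(c(24)) + 3860) = (26**2 - 416403)*(-9*4 + 3860) = (676 - 416403)*(-36 + 3860) = -415727*3824 = -1589740048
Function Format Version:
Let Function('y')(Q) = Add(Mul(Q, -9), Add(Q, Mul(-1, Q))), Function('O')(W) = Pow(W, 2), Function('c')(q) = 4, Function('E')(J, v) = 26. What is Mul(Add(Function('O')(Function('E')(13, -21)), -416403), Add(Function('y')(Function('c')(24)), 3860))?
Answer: -1589740048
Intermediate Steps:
Function('y')(Q) = Mul(-9, Q) (Function('y')(Q) = Add(Mul(-9, Q), 0) = Mul(-9, Q))
Mul(Add(Function('O')(Function('E')(13, -21)), -416403), Add(Function('y')(Function('c')(24)), 3860)) = Mul(Add(Pow(26, 2), -416403), Add(Mul(-9, 4), 3860)) = Mul(Add(676, -416403), Add(-36, 3860)) = Mul(-415727, 3824) = -1589740048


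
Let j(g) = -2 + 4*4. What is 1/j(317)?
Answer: 1/14 ≈ 0.071429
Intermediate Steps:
j(g) = 14 (j(g) = -2 + 16 = 14)
1/j(317) = 1/14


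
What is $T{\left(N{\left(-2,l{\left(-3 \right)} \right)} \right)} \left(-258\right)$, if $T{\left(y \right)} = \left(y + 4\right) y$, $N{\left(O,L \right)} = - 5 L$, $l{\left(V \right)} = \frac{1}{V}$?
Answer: $- \frac{7310}{3} \approx -2436.7$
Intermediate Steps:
$T{\left(y \right)} = y \left(4 + y\right)$ ($T{\left(y \right)} = \left(4 + y\right) y = y \left(4 + y\right)$)
$T{\left(N{\left(-2,l{\left(-3 \right)} \right)} \right)} \left(-258\right) = - \frac{5}{-3} \left(4 - \frac{5}{-3}\right) \left(-258\right) = \left(-5\right) \left(- \frac{1}{3}\right) \left(4 - - \frac{5}{3}\right) \left(-258\right) = \frac{5 \left(4 + \frac{5}{3}\right)}{3} \left(-258\right) = \frac{5}{3} \cdot \frac{17}{3} \left(-258\right) = \frac{85}{9} \left(-258\right) = - \frac{7310}{3}$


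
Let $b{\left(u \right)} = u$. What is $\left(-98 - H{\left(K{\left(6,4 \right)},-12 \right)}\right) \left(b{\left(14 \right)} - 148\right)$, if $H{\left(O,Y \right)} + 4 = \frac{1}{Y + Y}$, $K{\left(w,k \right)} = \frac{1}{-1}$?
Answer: $\frac{151085}{12} \approx 12590.0$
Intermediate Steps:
$K{\left(w,k \right)} = -1$
$H{\left(O,Y \right)} = -4 + \frac{1}{2 Y}$ ($H{\left(O,Y \right)} = -4 + \frac{1}{Y + Y} = -4 + \frac{1}{2 Y}$)
$\left(-98 - H{\left(K{\left(6,4 \right)},-12 \right)}\right) \left(b{\left(14 \right)} - 148\right) = \left(-98 - \left(-4 + \frac{1}{2 \left(-12\right)}\right)\right) \left(14 - 148\right) = \left(-98 - \left(-4 + \frac{1}{2} \left(- \frac{1}{12}\right)\right)\right) \left(-134\right) = \left(-98 - \left(-4 - \frac{1}{24}\right)\right) \left(-134\right) = \left(-98 - - \frac{97}{24}\right) \left(-134\right) = \left(-98 + \frac{97}{24}\right) \left(-134\right) = \left(- \frac{2255}{24}\right) \left(-134\right) = \frac{151085}{12}$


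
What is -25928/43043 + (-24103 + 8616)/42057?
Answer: -251008691/258608493 ≈ -0.97061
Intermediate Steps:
-25928/43043 + (-24103 + 8616)/42057 = -25928*1/43043 - 15487*1/42057 = -3704/6149 - 15487/42057 = -251008691/258608493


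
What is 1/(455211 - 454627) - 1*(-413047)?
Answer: 241219449/584 ≈ 4.1305e+5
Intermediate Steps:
1/(455211 - 454627) - 1*(-413047) = 1/584 + 413047 = 241219449/584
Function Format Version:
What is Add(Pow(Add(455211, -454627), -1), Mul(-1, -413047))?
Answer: Rational(241219449, 584) ≈ 4.1305e+5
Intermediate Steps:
Add(Pow(Add(455211, -454627), -1), Mul(-1, -413047)) = Add(Pow(584, -1), 413047) = Add(Rational(1, 584), 413047) = Rational(241219449, 584)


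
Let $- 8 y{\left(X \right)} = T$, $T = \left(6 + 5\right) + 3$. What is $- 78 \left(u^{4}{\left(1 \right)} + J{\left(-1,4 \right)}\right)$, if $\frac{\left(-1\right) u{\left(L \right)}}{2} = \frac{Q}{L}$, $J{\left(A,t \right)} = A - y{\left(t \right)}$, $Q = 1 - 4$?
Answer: $- \frac{202293}{2} \approx -1.0115 \cdot 10^{5}$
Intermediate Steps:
$Q = -3$ ($Q = 1 - 4 = -3$)
$T = 14$ ($T = 11 + 3 = 14$)
$y{\left(X \right)} = - \frac{7}{4}$ ($y{\left(X \right)} = \left(- \frac{1}{8}\right) 14 = - \frac{7}{4}$)
$J{\left(A,t \right)} = \frac{7}{4} + A$ ($J{\left(A,t \right)} = A - - \frac{7}{4} = A + \frac{7}{4} = \frac{7}{4} + A$)
$u{\left(L \right)} = \frac{6}{L}$ ($u{\left(L \right)} = - 2 \left(- \frac{3}{L}\right) = \frac{6}{L}$)
$- 78 \left(u^{4}{\left(1 \right)} + J{\left(-1,4 \right)}\right) = - 78 \left(\left(\frac{6}{1}\right)^{4} + \left(\frac{7}{4} - 1\right)\right) = - 78 \left(\left(6 \cdot 1\right)^{4} + \frac{3}{4}\right) = - 78 \left(6^{4} + \frac{3}{4}\right) = - 78 \left(1296 + \frac{3}{4}\right) = \left(-78\right) \frac{5187}{4} = - \frac{202293}{2}$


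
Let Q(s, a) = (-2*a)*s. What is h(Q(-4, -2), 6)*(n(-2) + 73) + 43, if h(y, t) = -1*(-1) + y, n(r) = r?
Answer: -1022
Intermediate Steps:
Q(s, a) = -2*a*s
h(y, t) = 1 + y
h(Q(-4, -2), 6)*(n(-2) + 73) + 43 = (1 - 2*(-2)*(-4))*(-2 + 73) + 43 = (1 - 16)*71 + 43 = -15*71 + 43 = -1065 + 43 = -1022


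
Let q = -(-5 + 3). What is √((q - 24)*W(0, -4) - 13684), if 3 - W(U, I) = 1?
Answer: 4*I*√858 ≈ 117.17*I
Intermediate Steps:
W(U, I) = 2 (W(U, I) = 3 - 1*1 = 3 - 1 = 2)
q = 2 (q = -1*(-2) = 2)
√((q - 24)*W(0, -4) - 13684) = √((2 - 24)*2 - 13684) = √(-22*2 - 13684) = √(-44 - 13684) = √(-13728) = 4*I*√858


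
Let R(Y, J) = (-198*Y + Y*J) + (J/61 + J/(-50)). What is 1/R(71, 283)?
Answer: 3050/18403637 ≈ 0.00016573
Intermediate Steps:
R(Y, J) = -198*Y - 11*J/3050 + J*Y (R(Y, J) = (-198*Y + J*Y) + (J*(1/61) + J*(-1/50)) = (-198*Y + J*Y) + (J/61 - J/50) = (-198*Y + J*Y) - 11*J/3050 = -198*Y - 11*J/3050 + J*Y)
1/R(71, 283) = 1/(-198*71 - 11/3050*283 + 283*71) = 1/(-14058 - 3113/3050 + 20093) = 1/(18403637/3050) = 3050/18403637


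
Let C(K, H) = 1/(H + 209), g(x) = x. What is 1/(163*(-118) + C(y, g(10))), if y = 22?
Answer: -219/4212245 ≈ -5.1991e-5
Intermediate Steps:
C(K, H) = 1/(209 + H)
1/(163*(-118) + C(y, g(10))) = 1/(163*(-118) + 1/(209 + 10)) = 1/(-19234 + 1/219) = 1/(-4212245/219) = -219/4212245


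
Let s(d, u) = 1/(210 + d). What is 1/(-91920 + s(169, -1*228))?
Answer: -379/34837679 ≈ -1.0879e-5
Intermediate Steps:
1/(-91920 + s(169, -1*228)) = 1/(-91920 + 1/(210 + 169)) = 1/(-91920 + 1/379) = 1/(-34837679/379) = -379/34837679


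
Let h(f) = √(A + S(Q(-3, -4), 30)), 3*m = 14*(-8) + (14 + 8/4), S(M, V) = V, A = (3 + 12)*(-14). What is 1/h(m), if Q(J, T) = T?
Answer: -I*√5/30 ≈ -0.074536*I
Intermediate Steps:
A = -210 (A = 15*(-14) = -210)
m = -32 (m = (14*(-8) + (14 + 8/4))/3 = (-112 + (14 + 8*(¼)))/3 = (-112 + (14 + 2))/3 = (-112 + 16)/3 = (⅓)*(-96) = -32)
h(f) = 6*I*√5 (h(f) = √(-210 + 30) = √(-180) = 6*I*√5)
1/h(m) = 1/(6*I*√5) = -I*√5/30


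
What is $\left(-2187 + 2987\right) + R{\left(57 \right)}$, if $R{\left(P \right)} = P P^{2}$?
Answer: $185993$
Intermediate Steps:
$R{\left(P \right)} = P^{3}$
$\left(-2187 + 2987\right) + R{\left(57 \right)} = \left(-2187 + 2987\right) + 57^{3} = 800 + 185193 = 185993$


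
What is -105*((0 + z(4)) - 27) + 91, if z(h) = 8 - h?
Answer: 2506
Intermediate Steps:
-105*((0 + z(4)) - 27) + 91 = -105*((0 + (8 - 1*4)) - 27) + 91 = -105*((0 + (8 - 4)) - 27) + 91 = -105*((0 + 4) - 27) + 91 = -105*(4 - 27) + 91 = -105*(-23) + 91 = 2415 + 91 = 2506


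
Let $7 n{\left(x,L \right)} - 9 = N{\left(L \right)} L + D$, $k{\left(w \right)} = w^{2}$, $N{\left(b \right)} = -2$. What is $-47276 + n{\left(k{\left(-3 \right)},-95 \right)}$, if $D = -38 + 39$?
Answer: $- \frac{330732}{7} \approx -47247.0$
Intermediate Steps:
$D = 1$
$n{\left(x,L \right)} = \frac{10}{7} - \frac{2 L}{7}$ ($n{\left(x,L \right)} = \frac{9}{7} + \frac{- 2 L + 1}{7} = \frac{9}{7} + \frac{1 - 2 L}{7} = \frac{9}{7} - \left(- \frac{1}{7} + \frac{2 L}{7}\right) = \frac{10}{7} - \frac{2 L}{7}$)
$-47276 + n{\left(k{\left(-3 \right)},-95 \right)} = -47276 + \left(\frac{10}{7} - - \frac{190}{7}\right) = -47276 + \left(\frac{10}{7} + \frac{190}{7}\right) = -47276 + \frac{200}{7} = - \frac{330732}{7}$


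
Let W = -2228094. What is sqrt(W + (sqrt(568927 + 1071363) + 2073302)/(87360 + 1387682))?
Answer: sqrt(-4847770015319429132 + 1475042*sqrt(1640290))/1475042 ≈ 1492.7*I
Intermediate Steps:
sqrt(W + (sqrt(568927 + 1071363) + 2073302)/(87360 + 1387682)) = sqrt(-2228094 + (sqrt(568927 + 1071363) + 2073302)/(87360 + 1387682)) = sqrt(-2228094 + (sqrt(1640290) + 2073302)/1475042) = sqrt(-2228094 + (2073302 + sqrt(1640290))*(1/1475042)) = sqrt(-2228094 + (1036651/737521 + sqrt(1640290)/1475042)) = sqrt(-1643265078323/737521 + sqrt(1640290)/1475042)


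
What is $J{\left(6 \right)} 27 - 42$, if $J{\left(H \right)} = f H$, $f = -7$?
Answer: $-1176$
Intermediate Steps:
$J{\left(H \right)} = - 7 H$
$J{\left(6 \right)} 27 - 42 = \left(-7\right) 6 \cdot 27 - 42 = \left(-42\right) 27 - 42 = -1134 - 42 = -1176$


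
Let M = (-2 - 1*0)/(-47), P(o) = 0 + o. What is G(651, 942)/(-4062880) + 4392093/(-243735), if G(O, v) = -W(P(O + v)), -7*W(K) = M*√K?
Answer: -1464031/81245 - 3*√177/668343760 ≈ -18.020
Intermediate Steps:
P(o) = o
M = 2/47 (M = (-2 + 0)*(-1/47) = -2*(-1/47) = 2/47 ≈ 0.042553)
W(K) = -2*√K/329
G(O, v) = 2*√(O + v)/329 (G(O, v) = -(-2)*√(O + v)/329 = 2*√(O + v)/329)
G(651, 942)/(-4062880) + 4392093/(-243735) = (2*√(651 + 942)/329)/(-4062880) + 4392093/(-243735) = (2*√1593/329)*(-1/4062880) + 4392093*(-1/243735) = (2*(3*√177)/329)*(-1/4062880) - 1464031/81245 = (6*√177/329)*(-1/4062880) - 1464031/81245 = -3*√177/668343760 - 1464031/81245 = -1464031/81245 - 3*√177/668343760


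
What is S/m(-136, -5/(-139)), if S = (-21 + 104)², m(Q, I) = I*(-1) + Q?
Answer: -957571/18909 ≈ -50.641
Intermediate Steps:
m(Q, I) = Q - I (m(Q, I) = -I + Q = Q - I)
S = 6889 (S = 83² = 6889)
S/m(-136, -5/(-139)) = 6889/(-136 - (-5)/(-139)) = 6889/(-136 - (-5)*(-1)/139) = 6889/(-136 - 1*5/139) = 6889/(-136 - 5/139) = 6889/(-18909/139) = 6889*(-139/18909) = -957571/18909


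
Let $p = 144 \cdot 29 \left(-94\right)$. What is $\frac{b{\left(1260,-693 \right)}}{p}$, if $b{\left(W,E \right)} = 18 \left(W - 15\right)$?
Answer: $- \frac{1245}{21808} \approx -0.057089$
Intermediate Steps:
$b{\left(W,E \right)} = -270 + 18 W$ ($b{\left(W,E \right)} = 18 \left(-15 + W\right) = -270 + 18 W$)
$p = -392544$ ($p = 4176 \left(-94\right) = -392544$)
$\frac{b{\left(1260,-693 \right)}}{p} = \frac{-270 + 18 \cdot 1260}{-392544} = \left(-270 + 22680\right) \left(- \frac{1}{392544}\right) = 22410 \left(- \frac{1}{392544}\right) = - \frac{1245}{21808}$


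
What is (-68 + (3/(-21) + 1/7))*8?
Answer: -544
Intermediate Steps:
(-68 + (3/(-21) + 1/7))*8 = (-68 + (3*(-1/21) + 1*(⅐)))*8 = (-68 + (-⅐ + ⅐))*8 = (-68 + 0)*8 = -68*8 = -544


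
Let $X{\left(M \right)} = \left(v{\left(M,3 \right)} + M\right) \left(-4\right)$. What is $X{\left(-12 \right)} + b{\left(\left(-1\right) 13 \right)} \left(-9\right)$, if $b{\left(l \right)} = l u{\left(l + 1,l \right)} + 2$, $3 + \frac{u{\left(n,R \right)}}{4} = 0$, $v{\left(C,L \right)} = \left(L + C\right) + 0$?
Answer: $-1338$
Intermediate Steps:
$v{\left(C,L \right)} = C + L$ ($v{\left(C,L \right)} = \left(C + L\right) + 0 = C + L$)
$X{\left(M \right)} = -12 - 8 M$ ($X{\left(M \right)} = \left(\left(M + 3\right) + M\right) \left(-4\right) = \left(\left(3 + M\right) + M\right) \left(-4\right) = \left(3 + 2 M\right) \left(-4\right) = -12 - 8 M$)
$u{\left(n,R \right)} = -12$ ($u{\left(n,R \right)} = -12 + 4 \cdot 0 = -12 + 0 = -12$)
$b{\left(l \right)} = 2 - 12 l$ ($b{\left(l \right)} = l \left(-12\right) + 2 = - 12 l + 2 = 2 - 12 l$)
$X{\left(-12 \right)} + b{\left(\left(-1\right) 13 \right)} \left(-9\right) = \left(-12 - -96\right) + \left(2 - 12 \left(\left(-1\right) 13\right)\right) \left(-9\right) = \left(-12 + 96\right) + \left(2 - -156\right) \left(-9\right) = 84 + \left(2 + 156\right) \left(-9\right) = 84 + 158 \left(-9\right) = 84 - 1422 = -1338$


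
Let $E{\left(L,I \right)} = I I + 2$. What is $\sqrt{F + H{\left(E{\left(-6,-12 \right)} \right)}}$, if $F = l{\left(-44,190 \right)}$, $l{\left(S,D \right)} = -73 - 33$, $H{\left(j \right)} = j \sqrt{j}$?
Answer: $\sqrt{-106 + 146 \sqrt{146}} \approx 40.72$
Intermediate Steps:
$E{\left(L,I \right)} = 2 + I^{2}$ ($E{\left(L,I \right)} = I^{2} + 2 = 2 + I^{2}$)
$H{\left(j \right)} = j^{\frac{3}{2}}$
$l{\left(S,D \right)} = -106$
$F = -106$
$\sqrt{F + H{\left(E{\left(-6,-12 \right)} \right)}} = \sqrt{-106 + \left(2 + \left(-12\right)^{2}\right)^{\frac{3}{2}}} = \sqrt{-106 + \left(2 + 144\right)^{\frac{3}{2}}} = \sqrt{-106 + 146^{\frac{3}{2}}} = \sqrt{-106 + 146 \sqrt{146}}$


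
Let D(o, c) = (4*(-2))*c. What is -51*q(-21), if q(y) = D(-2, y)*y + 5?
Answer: 179673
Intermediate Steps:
D(o, c) = -8*c
q(y) = 5 - 8*y**2 (q(y) = (-8*y)*y + 5 = -8*y**2 + 5 = 5 - 8*y**2)
-51*q(-21) = -51*(5 - 8*(-21)**2) = -51*(5 - 8*441) = -51*(5 - 3528) = -51*(-3523) = 179673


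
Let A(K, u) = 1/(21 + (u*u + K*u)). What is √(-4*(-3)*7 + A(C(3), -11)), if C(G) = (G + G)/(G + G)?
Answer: √1441655/131 ≈ 9.1656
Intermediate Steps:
C(G) = 1 (C(G) = (2*G)/((2*G)) = (2*G)*(1/(2*G)) = 1)
A(K, u) = 1/(21 + u² + K*u) (A(K, u) = 1/(21 + (u² + K*u)) = 1/(21 + u² + K*u))
√(-4*(-3)*7 + A(C(3), -11)) = √(-4*(-3)*7 + 1/(21 + (-11)² + 1*(-11))) = √(12*7 + 1/(21 + 121 - 11)) = √(84 + 1/131) = √(11005/131) = √1441655/131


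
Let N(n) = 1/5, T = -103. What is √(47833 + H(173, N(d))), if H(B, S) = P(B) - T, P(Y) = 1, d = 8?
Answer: 29*√57 ≈ 218.95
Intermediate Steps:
N(n) = ⅕
H(B, S) = 104 (H(B, S) = 1 - 1*(-103) = 1 + 103 = 104)
√(47833 + H(173, N(d))) = √(47833 + 104) = √47937 = 29*√57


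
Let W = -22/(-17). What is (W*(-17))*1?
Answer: -22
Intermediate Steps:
W = 22/17 (W = -22*(-1/17) = 22/17 ≈ 1.2941)
(W*(-17))*1 = ((22/17)*(-17))*1 = -22*1 = -22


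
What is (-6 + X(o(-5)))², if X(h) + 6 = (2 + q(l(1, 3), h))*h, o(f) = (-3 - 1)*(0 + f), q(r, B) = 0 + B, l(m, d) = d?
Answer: 183184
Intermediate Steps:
q(r, B) = B
o(f) = -4*f
X(h) = -6 + h*(2 + h) (X(h) = -6 + (2 + h)*h = -6 + h*(2 + h))
(-6 + X(o(-5)))² = (-6 + (-6 + (-4*(-5))² + 2*(-4*(-5))))² = (-6 + (-6 + 20² + 2*20))² = (-6 + (-6 + 400 + 40))² = (-6 + 434)² = 428² = 183184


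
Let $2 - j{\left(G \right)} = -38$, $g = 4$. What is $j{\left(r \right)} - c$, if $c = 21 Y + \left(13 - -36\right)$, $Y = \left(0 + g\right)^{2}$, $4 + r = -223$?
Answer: $-345$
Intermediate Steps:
$r = -227$ ($r = -4 - 223 = -227$)
$j{\left(G \right)} = 40$ ($j{\left(G \right)} = 2 - -38 = 2 + 38 = 40$)
$Y = 16$ ($Y = \left(0 + 4\right)^{2} = 4^{2} = 16$)
$c = 385$ ($c = 21 \cdot 16 + \left(13 - -36\right) = 336 + \left(13 + 36\right) = 336 + 49 = 385$)
$j{\left(r \right)} - c = 40 - 385 = -345$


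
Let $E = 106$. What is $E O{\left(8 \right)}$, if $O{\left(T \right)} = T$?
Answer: $848$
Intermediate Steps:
$E O{\left(8 \right)} = 106 \cdot 8 = 848$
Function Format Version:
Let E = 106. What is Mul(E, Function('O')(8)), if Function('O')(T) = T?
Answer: 848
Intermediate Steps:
Mul(E, Function('O')(8)) = Mul(106, 8) = 848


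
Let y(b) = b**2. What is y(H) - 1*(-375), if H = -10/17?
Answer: 108475/289 ≈ 375.35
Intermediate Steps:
H = -10/17 (H = -10*1/17 = -10/17 ≈ -0.58823)
y(H) - 1*(-375) = (-10/17)**2 - 1*(-375) = 100/289 + 375 = 108475/289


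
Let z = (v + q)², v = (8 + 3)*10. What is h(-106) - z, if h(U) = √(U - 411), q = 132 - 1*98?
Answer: -20736 + I*√517 ≈ -20736.0 + 22.738*I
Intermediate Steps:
q = 34 (q = 132 - 98 = 34)
v = 110 (v = 11*10 = 110)
z = 20736 (z = (110 + 34)² = 144² = 20736)
h(U) = √(-411 + U)
h(-106) - z = √(-411 - 106) - 1*20736 = √(-517) - 20736 = I*√517 - 20736 = -20736 + I*√517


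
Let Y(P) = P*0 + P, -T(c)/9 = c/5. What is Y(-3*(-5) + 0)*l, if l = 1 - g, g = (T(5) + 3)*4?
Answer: 375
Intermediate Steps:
T(c) = -9*c/5
g = -24 (g = (-9/5*5 + 3)*4 = (-9 + 3)*4 = -6*4 = -24)
Y(P) = P (Y(P) = 0 + P = P)
l = 25 (l = 1 - 1*(-24) = 1 + 24 = 25)
Y(-3*(-5) + 0)*l = (-3*(-5) + 0)*25 = (15 + 0)*25 = 15*25 = 375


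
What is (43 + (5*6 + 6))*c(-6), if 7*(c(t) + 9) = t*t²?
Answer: -22041/7 ≈ -3148.7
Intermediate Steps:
c(t) = -9 + t³/7 (c(t) = -9 + (t*t²)/7 = -9 + t³/7)
(43 + (5*6 + 6))*c(-6) = (43 + (5*6 + 6))*(-9 + (⅐)*(-6)³) = (43 + (30 + 6))*(-9 + (⅐)*(-216)) = (43 + 36)*(-9 - 216/7) = 79*(-279/7) = -22041/7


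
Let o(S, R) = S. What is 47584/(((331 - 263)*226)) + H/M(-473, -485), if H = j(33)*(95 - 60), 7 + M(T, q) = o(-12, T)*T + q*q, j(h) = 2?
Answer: 716485991/231378687 ≈ 3.0966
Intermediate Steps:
M(T, q) = -7 + q**2 - 12*T (M(T, q) = -7 + (-12*T + q*q) = -7 + (-12*T + q**2) = -7 + (q**2 - 12*T) = -7 + q**2 - 12*T)
H = 70 (H = 2*(95 - 60) = 2*35 = 70)
47584/(((331 - 263)*226)) + H/M(-473, -485) = 47584/(((331 - 263)*226)) + 70/(-7 + (-485)**2 - 12*(-473)) = 47584/((68*226)) + 70/(-7 + 235225 + 5676) = 47584/15368 + 70/240894 = 47584*(1/15368) + 70*(1/240894) = 5948/1921 + 35/120447 = 716485991/231378687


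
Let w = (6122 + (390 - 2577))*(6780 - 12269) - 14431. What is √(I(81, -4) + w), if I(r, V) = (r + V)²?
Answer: I*√21607717 ≈ 4648.4*I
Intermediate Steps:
I(r, V) = (V + r)²
w = -21613646 (w = (6122 - 2187)*(-5489) - 14431 = 3935*(-5489) - 14431 = -21599215 - 14431 = -21613646)
√(I(81, -4) + w) = √((-4 + 81)² - 21613646) = √(77² - 21613646) = √(5929 - 21613646) = √(-21607717) = I*√21607717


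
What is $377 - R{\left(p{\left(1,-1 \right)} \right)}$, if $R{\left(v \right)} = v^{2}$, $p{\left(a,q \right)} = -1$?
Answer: $376$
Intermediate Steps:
$377 - R{\left(p{\left(1,-1 \right)} \right)} = 377 - \left(-1\right)^{2} = 377 - 1 = 376$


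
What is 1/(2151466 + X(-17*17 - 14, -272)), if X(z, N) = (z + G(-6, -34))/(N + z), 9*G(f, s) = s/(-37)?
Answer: 38295/82390410643 ≈ 4.6480e-7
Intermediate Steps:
G(f, s) = -s/333 (G(f, s) = (s/(-37))/9 = (s*(-1/37))/9 = (-s/37)/9 = -s/333)
X(z, N) = (34/333 + z)/(N + z) (X(z, N) = (z - 1/333*(-34))/(N + z) = (z + 34/333)/(N + z) = (34/333 + z)/(N + z))
1/(2151466 + X(-17*17 - 14, -272)) = 1/(2151466 + (34/333 + (-17*17 - 14))/(-272 + (-17*17 - 14))) = 1/(2151466 + (34/333 + (-289 - 14))/(-272 + (-289 - 14))) = 1/(2151466 + (34/333 - 303)/(-272 - 303)) = 1/(2151466 - 100865/333/(-575)) = 1/(2151466 - 1/575*(-100865/333)) = 1/(2151466 + 20173/38295) = 1/(82390410643/38295) = 38295/82390410643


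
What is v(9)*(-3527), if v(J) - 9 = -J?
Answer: 0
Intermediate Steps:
v(J) = 9 - J
v(9)*(-3527) = (9 - 1*9)*(-3527) = (9 - 9)*(-3527) = 0*(-3527) = 0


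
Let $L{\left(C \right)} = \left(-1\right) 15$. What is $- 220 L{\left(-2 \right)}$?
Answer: $3300$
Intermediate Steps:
$L{\left(C \right)} = -15$
$- 220 L{\left(-2 \right)} = \left(-220\right) \left(-15\right) = 3300$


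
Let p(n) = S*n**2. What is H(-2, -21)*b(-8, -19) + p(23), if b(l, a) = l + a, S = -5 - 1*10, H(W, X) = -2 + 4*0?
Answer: -7881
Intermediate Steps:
H(W, X) = -2 (H(W, X) = -2 + 0 = -2)
S = -15 (S = -5 - 10 = -15)
b(l, a) = a + l
p(n) = -15*n**2
H(-2, -21)*b(-8, -19) + p(23) = -2*(-19 - 8) - 15*23**2 = -2*(-27) - 15*529 = 54 - 7935 = -7881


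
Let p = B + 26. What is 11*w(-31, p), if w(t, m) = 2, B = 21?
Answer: 22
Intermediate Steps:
p = 47 (p = 21 + 26 = 47)
11*w(-31, p) = 11*2 = 22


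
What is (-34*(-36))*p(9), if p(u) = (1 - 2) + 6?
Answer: 6120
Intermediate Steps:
p(u) = 5 (p(u) = -1 + 6 = 5)
(-34*(-36))*p(9) = -34*(-36)*5 = 1224*5 = 6120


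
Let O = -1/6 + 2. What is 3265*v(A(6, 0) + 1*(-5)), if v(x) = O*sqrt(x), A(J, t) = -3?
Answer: 35915*I*sqrt(2)/3 ≈ 16931.0*I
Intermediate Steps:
O = 11/6 (O = (1/6)*(-1) + 2 = -1/6 + 2 = 11/6 ≈ 1.8333)
v(x) = 11*sqrt(x)/6
3265*v(A(6, 0) + 1*(-5)) = 3265*(11*sqrt(-3 + 1*(-5))/6) = 3265*(11*sqrt(-3 - 5)/6) = 3265*(11*sqrt(-8)/6) = 3265*(11*(2*I*sqrt(2))/6) = 3265*(11*I*sqrt(2)/3) = 35915*I*sqrt(2)/3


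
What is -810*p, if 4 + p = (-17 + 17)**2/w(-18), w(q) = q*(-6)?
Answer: 3240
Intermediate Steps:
w(q) = -6*q
p = -4 (p = -4 + (-17 + 17)**2/((-6*(-18))) = -4 + 0**2/108 = -4 + 0*(1/108) = -4 + 0 = -4)
-810*p = -810*(-4) = 3240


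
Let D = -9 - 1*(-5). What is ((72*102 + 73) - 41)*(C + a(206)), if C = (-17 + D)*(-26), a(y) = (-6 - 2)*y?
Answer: -8128352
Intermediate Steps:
D = -4 (D = -9 + 5 = -4)
a(y) = -8*y
C = 546 (C = (-17 - 4)*(-26) = -21*(-26) = 546)
((72*102 + 73) - 41)*(C + a(206)) = ((72*102 + 73) - 41)*(546 - 8*206) = ((7344 + 73) - 41)*(546 - 1648) = (7417 - 41)*(-1102) = 7376*(-1102) = -8128352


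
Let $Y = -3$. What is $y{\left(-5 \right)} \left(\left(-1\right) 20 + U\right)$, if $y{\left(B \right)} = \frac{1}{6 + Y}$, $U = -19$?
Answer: $-13$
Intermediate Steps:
$y{\left(B \right)} = \frac{1}{3}$ ($y{\left(B \right)} = \frac{1}{6 - 3} = \frac{1}{3}$)
$y{\left(-5 \right)} \left(\left(-1\right) 20 + U\right) = \frac{\left(-1\right) 20 - 19}{3} = \frac{-20 - 19}{3} = \frac{1}{3} \left(-39\right) = -13$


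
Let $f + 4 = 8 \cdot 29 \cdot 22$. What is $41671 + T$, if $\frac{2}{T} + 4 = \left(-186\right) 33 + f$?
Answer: $\frac{21710590}{521} \approx 41671.0$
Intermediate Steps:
$f = 5100$ ($f = -4 + 8 \cdot 29 \cdot 22 = -4 + 232 \cdot 22 = -4 + 5104 = 5100$)
$T = - \frac{1}{521}$ ($T = \frac{2}{-4 + \left(\left(-186\right) 33 + 5100\right)} = \frac{2}{-4 + \left(-6138 + 5100\right)} = \frac{2}{-4 - 1038} = \frac{2}{-1042} = 2 \left(- \frac{1}{1042}\right) = - \frac{1}{521} \approx -0.0019194$)
$41671 + T = 41671 - \frac{1}{521} = \frac{21710590}{521}$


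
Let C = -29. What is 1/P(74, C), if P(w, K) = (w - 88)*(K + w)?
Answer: -1/630 ≈ -0.0015873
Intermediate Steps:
P(w, K) = (-88 + w)*(K + w)
1/P(74, C) = 1/(74² - 88*(-29) - 88*74 - 29*74) = 1/(5476 + 2552 - 6512 - 2146) = 1/(-630) = -1/630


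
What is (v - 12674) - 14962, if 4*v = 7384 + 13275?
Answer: -89885/4 ≈ -22471.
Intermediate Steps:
v = 20659/4 (v = (7384 + 13275)/4 = (1/4)*20659 = 20659/4 ≈ 5164.8)
(v - 12674) - 14962 = (20659/4 - 12674) - 14962 = -30037/4 - 14962 = -89885/4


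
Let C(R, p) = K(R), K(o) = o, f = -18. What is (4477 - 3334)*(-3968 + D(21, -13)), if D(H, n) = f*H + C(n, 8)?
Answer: -4982337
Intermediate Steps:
C(R, p) = R
D(H, n) = n - 18*H (D(H, n) = -18*H + n = n - 18*H)
(4477 - 3334)*(-3968 + D(21, -13)) = (4477 - 3334)*(-3968 + (-13 - 18*21)) = 1143*(-3968 + (-13 - 378)) = 1143*(-3968 - 391) = 1143*(-4359) = -4982337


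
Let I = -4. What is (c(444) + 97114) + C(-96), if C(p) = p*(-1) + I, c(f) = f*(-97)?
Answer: 54138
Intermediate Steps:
c(f) = -97*f
C(p) = -4 - p (C(p) = p*(-1) - 4 = -p - 4 = -4 - p)
(c(444) + 97114) + C(-96) = (-97*444 + 97114) + (-4 - 1*(-96)) = (-43068 + 97114) + (-4 + 96) = 54046 + 92 = 54138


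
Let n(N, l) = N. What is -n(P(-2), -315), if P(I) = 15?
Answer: -15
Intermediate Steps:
-n(P(-2), -315) = -1*15 = -15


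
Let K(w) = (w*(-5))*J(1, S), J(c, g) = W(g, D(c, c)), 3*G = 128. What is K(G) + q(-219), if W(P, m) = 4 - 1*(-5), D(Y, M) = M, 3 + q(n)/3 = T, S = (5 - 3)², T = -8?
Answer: -1953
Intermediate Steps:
G = 128/3 (G = (⅓)*128 = 128/3 ≈ 42.667)
S = 4 (S = 2² = 4)
q(n) = -33 (q(n) = -9 + 3*(-8) = -9 - 24 = -33)
W(P, m) = 9 (W(P, m) = 4 + 5 = 9)
J(c, g) = 9
K(w) = -45*w (K(w) = (w*(-5))*9 = -5*w*9 = -45*w)
K(G) + q(-219) = -45*128/3 - 33 = -1920 - 33 = -1953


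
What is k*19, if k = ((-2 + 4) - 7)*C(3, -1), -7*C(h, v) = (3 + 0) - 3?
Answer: 0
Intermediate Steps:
C(h, v) = 0 (C(h, v) = -((3 + 0) - 3)/7 = -(3 - 3)/7 = -⅐*0 = 0)
k = 0 (k = ((-2 + 4) - 7)*0 = (2 - 7)*0 = -5*0 = 0)
k*19 = 0*19 = 0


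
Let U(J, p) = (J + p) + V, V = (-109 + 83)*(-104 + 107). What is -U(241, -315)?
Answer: 152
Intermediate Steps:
V = -78 (V = -26*3 = -78)
U(J, p) = -78 + J + p (U(J, p) = (J + p) - 78 = -78 + J + p)
-U(241, -315) = -(-78 + 241 - 315) = -1*(-152) = 152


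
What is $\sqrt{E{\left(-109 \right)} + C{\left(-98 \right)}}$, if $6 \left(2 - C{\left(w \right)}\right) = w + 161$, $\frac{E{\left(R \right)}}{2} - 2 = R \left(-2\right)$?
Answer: $\frac{\sqrt{1726}}{2} \approx 20.773$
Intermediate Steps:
$E{\left(R \right)} = 4 - 4 R$ ($E{\left(R \right)} = 4 + 2 R \left(-2\right) = 4 + 2 \left(- 2 R\right) = 4 - 4 R$)
$C{\left(w \right)} = - \frac{149}{6} - \frac{w}{6}$ ($C{\left(w \right)} = 2 - \frac{w + 161}{6} = 2 - \frac{161 + w}{6} = 2 - \left(\frac{161}{6} + \frac{w}{6}\right) = - \frac{149}{6} - \frac{w}{6}$)
$\sqrt{E{\left(-109 \right)} + C{\left(-98 \right)}} = \sqrt{\left(4 - -436\right) - \frac{17}{2}} = \sqrt{\left(4 + 436\right) + \left(- \frac{149}{6} + \frac{49}{3}\right)} = \sqrt{440 - \frac{17}{2}} = \sqrt{\frac{863}{2}} = \frac{\sqrt{1726}}{2}$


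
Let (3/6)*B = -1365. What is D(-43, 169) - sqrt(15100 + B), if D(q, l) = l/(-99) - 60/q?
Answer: -1327/4257 - sqrt(12370) ≈ -111.53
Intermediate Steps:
B = -2730 (B = 2*(-1365) = -2730)
D(q, l) = -60/q - l/99 (D(q, l) = l*(-1/99) - 60/q = -l/99 - 60/q = -60/q - l/99)
D(-43, 169) - sqrt(15100 + B) = (-60/(-43) - 1/99*169) - sqrt(15100 - 2730) = (-60*(-1/43) - 169/99) - sqrt(12370) = (60/43 - 169/99) - sqrt(12370) = -1327/4257 - sqrt(12370)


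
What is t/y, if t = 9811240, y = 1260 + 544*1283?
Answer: 2452810/174803 ≈ 14.032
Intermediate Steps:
y = 699212 (y = 1260 + 697952 = 699212)
t/y = 9811240/699212 = 9811240*(1/699212) = 2452810/174803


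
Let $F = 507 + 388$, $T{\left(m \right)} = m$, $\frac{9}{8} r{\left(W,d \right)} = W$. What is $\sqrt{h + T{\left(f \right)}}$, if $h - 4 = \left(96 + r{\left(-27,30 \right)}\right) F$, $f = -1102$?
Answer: $9 \sqrt{782} \approx 251.68$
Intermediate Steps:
$r{\left(W,d \right)} = \frac{8 W}{9}$
$F = 895$
$h = 64444$ ($h = 4 + \left(96 + \frac{8}{9} \left(-27\right)\right) 895 = 4 + \left(96 - 24\right) 895 = 4 + 72 \cdot 895 = 4 + 64440 = 64444$)
$\sqrt{h + T{\left(f \right)}} = \sqrt{64444 - 1102} = \sqrt{63342} = 9 \sqrt{782}$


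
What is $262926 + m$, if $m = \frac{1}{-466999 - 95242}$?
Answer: $\frac{147827777165}{562241} \approx 2.6293 \cdot 10^{5}$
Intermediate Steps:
$m = - \frac{1}{562241}$ ($m = \frac{1}{-562241} = - \frac{1}{562241} \approx -1.7786 \cdot 10^{-6}$)
$262926 + m = 262926 - \frac{1}{562241} = \frac{147827777165}{562241}$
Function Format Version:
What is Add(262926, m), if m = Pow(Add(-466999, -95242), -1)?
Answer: Rational(147827777165, 562241) ≈ 2.6293e+5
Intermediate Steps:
m = Rational(-1, 562241) (m = Pow(-562241, -1) = Rational(-1, 562241) ≈ -1.7786e-6)
Add(262926, m) = Add(262926, Rational(-1, 562241)) = Rational(147827777165, 562241)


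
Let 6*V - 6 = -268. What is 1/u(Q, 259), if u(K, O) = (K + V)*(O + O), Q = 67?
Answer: 3/36260 ≈ 8.2736e-5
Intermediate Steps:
V = -131/3 (V = 1 + (1/6)*(-268) = 1 - 134/3 = -131/3 ≈ -43.667)
u(K, O) = 2*O*(-131/3 + K) (u(K, O) = (K - 131/3)*(O + O) = (-131/3 + K)*(2*O) = 2*O*(-131/3 + K))
1/u(Q, 259) = 1/((2/3)*259*(-131 + 3*67)) = 1/((2/3)*259*(-131 + 201)) = 1/((2/3)*259*70) = 1/(36260/3) = 3/36260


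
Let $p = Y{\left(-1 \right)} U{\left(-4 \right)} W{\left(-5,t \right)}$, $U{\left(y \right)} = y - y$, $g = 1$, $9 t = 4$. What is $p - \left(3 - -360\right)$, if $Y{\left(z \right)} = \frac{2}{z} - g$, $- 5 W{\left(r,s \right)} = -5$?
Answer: $-363$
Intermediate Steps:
$t = \frac{4}{9}$ ($t = \frac{1}{9} \cdot 4 = \frac{4}{9} \approx 0.44444$)
$W{\left(r,s \right)} = 1$ ($W{\left(r,s \right)} = \left(- \frac{1}{5}\right) \left(-5\right) = 1$)
$U{\left(y \right)} = 0$
$Y{\left(z \right)} = -1 + \frac{2}{z}$ ($Y{\left(z \right)} = \frac{2}{z} - 1 = -1 + \frac{2}{z}$)
$p = 0$ ($p = \frac{2 - -1}{-1} \cdot 0 \cdot 1 = - (2 + 1) 0 \cdot 1 = \left(-1\right) 3 \cdot 0 \cdot 1 = \left(-3\right) 0 \cdot 1 = 0 \cdot 1 = 0$)
$p - \left(3 - -360\right) = 0 - \left(3 - -360\right) = 0 - \left(3 + 360\right) = 0 - 363 = -363$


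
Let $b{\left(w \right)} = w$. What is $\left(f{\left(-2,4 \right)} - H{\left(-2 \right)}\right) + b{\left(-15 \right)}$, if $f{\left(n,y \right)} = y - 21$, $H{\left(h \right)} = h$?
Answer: $-30$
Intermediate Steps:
$f{\left(n,y \right)} = -21 + y$ ($f{\left(n,y \right)} = y - 21 = -21 + y$)
$\left(f{\left(-2,4 \right)} - H{\left(-2 \right)}\right) + b{\left(-15 \right)} = \left(\left(-21 + 4\right) - -2\right) - 15 = \left(-17 + 2\right) - 15 = -15 - 15 = -30$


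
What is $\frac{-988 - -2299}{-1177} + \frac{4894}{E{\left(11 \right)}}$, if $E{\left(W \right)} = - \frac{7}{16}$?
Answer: $- \frac{92172985}{8239} \approx -11187.0$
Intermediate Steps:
$E{\left(W \right)} = - \frac{7}{16}$ ($E{\left(W \right)} = \left(-7\right) \frac{1}{16} = - \frac{7}{16}$)
$\frac{-988 - -2299}{-1177} + \frac{4894}{E{\left(11 \right)}} = \frac{-988 - -2299}{-1177} + \frac{4894}{- \frac{7}{16}} = \left(-988 + 2299\right) \left(- \frac{1}{1177}\right) + 4894 \left(- \frac{16}{7}\right) = 1311 \left(- \frac{1}{1177}\right) - \frac{78304}{7} = - \frac{1311}{1177} - \frac{78304}{7} = - \frac{92172985}{8239}$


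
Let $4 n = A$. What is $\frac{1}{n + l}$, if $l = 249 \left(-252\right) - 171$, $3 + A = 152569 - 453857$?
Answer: $- \frac{4}{552967} \approx -7.2337 \cdot 10^{-6}$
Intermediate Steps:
$A = -301291$ ($A = -3 + \left(152569 - 453857\right) = -3 - 301288 = -301291$)
$l = -62919$ ($l = -62748 - 171 = -62919$)
$n = - \frac{301291}{4}$ ($n = \frac{1}{4} \left(-301291\right) = - \frac{301291}{4} \approx -75323.0$)
$\frac{1}{n + l} = \frac{1}{- \frac{301291}{4} - 62919} = \frac{1}{- \frac{552967}{4}} = - \frac{4}{552967}$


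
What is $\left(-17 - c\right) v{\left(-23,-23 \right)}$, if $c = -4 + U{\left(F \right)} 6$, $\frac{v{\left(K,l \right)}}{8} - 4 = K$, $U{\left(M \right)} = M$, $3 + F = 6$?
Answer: $4712$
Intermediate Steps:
$F = 3$ ($F = -3 + 6 = 3$)
$v{\left(K,l \right)} = 32 + 8 K$
$c = 14$ ($c = -4 + 3 \cdot 6 = -4 + 18 = 14$)
$\left(-17 - c\right) v{\left(-23,-23 \right)} = \left(-17 - 14\right) \left(32 + 8 \left(-23\right)\right) = \left(-17 - 14\right) \left(32 - 184\right) = \left(-31\right) \left(-152\right) = 4712$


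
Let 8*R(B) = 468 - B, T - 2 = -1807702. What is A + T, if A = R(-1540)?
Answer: -1807449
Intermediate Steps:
T = -1807700 (T = 2 - 1807702 = -1807700)
R(B) = 117/2 - B/8 (R(B) = (468 - B)/8 = 117/2 - B/8)
A = 251 (A = 117/2 - ⅛*(-1540) = 117/2 + 385/2 = 251)
A + T = 251 - 1807700 = -1807449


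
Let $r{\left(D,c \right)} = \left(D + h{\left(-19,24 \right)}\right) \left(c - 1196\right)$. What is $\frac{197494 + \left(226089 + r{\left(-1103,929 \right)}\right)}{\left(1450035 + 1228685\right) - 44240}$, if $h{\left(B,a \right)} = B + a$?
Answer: $\frac{716749}{2634480} \approx 0.27206$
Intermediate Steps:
$r{\left(D,c \right)} = \left(-1196 + c\right) \left(5 + D\right)$ ($r{\left(D,c \right)} = \left(D + \left(-19 + 24\right)\right) \left(c - 1196\right) = \left(D + 5\right) \left(-1196 + c\right) = \left(5 + D\right) \left(-1196 + c\right) = \left(-1196 + c\right) \left(5 + D\right)$)
$\frac{197494 + \left(226089 + r{\left(-1103,929 \right)}\right)}{\left(1450035 + 1228685\right) - 44240} = \frac{197494 + \left(226089 - -293166\right)}{\left(1450035 + 1228685\right) - 44240} = \frac{197494 + \left(226089 + \left(-5980 + 1319188 + 4645 - 1024687\right)\right)}{2678720 - 44240} = \frac{197494 + \left(226089 + 293166\right)}{2634480} = \left(197494 + 519255\right) \frac{1}{2634480} = 716749 \cdot \frac{1}{2634480} = \frac{716749}{2634480}$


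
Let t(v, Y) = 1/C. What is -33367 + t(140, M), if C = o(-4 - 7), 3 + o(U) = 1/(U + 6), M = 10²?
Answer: -533877/16 ≈ -33367.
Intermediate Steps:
M = 100
o(U) = -3 + 1/(6 + U) (o(U) = -3 + 1/(U + 6) = -3 + 1/(6 + U))
C = -16/5 (C = (-17 - 3*(-4 - 7))/(6 + (-4 - 7)) = (-17 - 3*(-11))/(6 - 11) = (-17 + 33)/(-5) = -⅕*16 = -16/5 ≈ -3.2000)
t(v, Y) = -5/16 (t(v, Y) = 1/(-16/5) = -5/16)
-33367 + t(140, M) = -33367 - 5/16 = -533877/16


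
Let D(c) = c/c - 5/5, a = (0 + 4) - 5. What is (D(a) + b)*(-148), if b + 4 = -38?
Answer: 6216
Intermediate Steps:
b = -42 (b = -4 - 38 = -42)
a = -1 (a = 4 - 5 = -1)
D(c) = 0 (D(c) = 1 - 5*⅕ = 1 - 1 = 0)
(D(a) + b)*(-148) = (0 - 42)*(-148) = -42*(-148) = 6216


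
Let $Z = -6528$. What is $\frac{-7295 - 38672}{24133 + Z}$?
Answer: $- \frac{45967}{17605} \approx -2.611$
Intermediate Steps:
$\frac{-7295 - 38672}{24133 + Z} = \frac{-7295 - 38672}{24133 - 6528} = - \frac{45967}{17605}$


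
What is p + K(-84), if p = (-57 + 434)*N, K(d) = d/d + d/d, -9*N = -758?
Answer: 285784/9 ≈ 31754.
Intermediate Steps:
N = 758/9 (N = -⅑*(-758) = 758/9 ≈ 84.222)
K(d) = 2 (K(d) = 1 + 1 = 2)
p = 285766/9 (p = (-57 + 434)*(758/9) = 377*(758/9) = 285766/9 ≈ 31752.)
p + K(-84) = 285766/9 + 2 = 285784/9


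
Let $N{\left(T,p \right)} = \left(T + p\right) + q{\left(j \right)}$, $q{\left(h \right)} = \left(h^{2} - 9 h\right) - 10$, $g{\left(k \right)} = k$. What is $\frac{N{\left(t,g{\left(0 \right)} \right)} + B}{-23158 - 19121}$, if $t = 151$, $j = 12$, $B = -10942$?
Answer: $\frac{10765}{42279} \approx 0.25462$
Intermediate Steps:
$q{\left(h \right)} = -10 + h^{2} - 9 h$
$N{\left(T,p \right)} = 26 + T + p$ ($N{\left(T,p \right)} = \left(T + p\right) - \left(118 - 144\right) = \left(T + p\right) - -26 = \left(T + p\right) + 26 = 26 + T + p$)
$\frac{N{\left(t,g{\left(0 \right)} \right)} + B}{-23158 - 19121} = \frac{\left(26 + 151 + 0\right) - 10942}{-23158 - 19121} = \frac{177 - 10942}{-42279} = \left(-10765\right) \left(- \frac{1}{42279}\right) = \frac{10765}{42279}$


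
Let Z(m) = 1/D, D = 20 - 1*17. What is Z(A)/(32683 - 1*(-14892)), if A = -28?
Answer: 1/142725 ≈ 7.0065e-6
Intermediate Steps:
D = 3 (D = 20 - 17 = 3)
Z(m) = ⅓ (Z(m) = 1/3 = ⅓)
Z(A)/(32683 - 1*(-14892)) = 1/(3*(32683 - 1*(-14892))) = 1/(3*(32683 + 14892)) = (⅓)/47575 = (⅓)*(1/47575) = 1/142725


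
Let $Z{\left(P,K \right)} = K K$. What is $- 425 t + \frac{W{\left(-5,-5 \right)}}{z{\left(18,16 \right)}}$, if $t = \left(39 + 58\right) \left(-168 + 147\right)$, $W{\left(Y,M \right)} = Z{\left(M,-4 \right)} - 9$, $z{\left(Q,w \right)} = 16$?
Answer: $\frac{13851607}{16} \approx 8.6573 \cdot 10^{5}$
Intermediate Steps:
$Z{\left(P,K \right)} = K^{2}$
$W{\left(Y,M \right)} = 7$ ($W{\left(Y,M \right)} = \left(-4\right)^{2} - 9 = 16 - 9 = 7$)
$t = -2037$ ($t = 97 \left(-21\right) = -2037$)
$- 425 t + \frac{W{\left(-5,-5 \right)}}{z{\left(18,16 \right)}} = \left(-425\right) \left(-2037\right) + \frac{7}{16} = 865725 + 7 \cdot \frac{1}{16} = 865725 + \frac{7}{16} = \frac{13851607}{16}$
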